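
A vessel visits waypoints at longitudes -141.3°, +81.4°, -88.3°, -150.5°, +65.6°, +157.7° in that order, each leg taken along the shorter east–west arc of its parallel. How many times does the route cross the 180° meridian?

2

Leg 1: -141.3° → +81.4°, shortest Δλ = -137.3° (west) — crosses 180°.
Leg 2: +81.4° → -88.3°, shortest Δλ = -169.7° (west) — does not cross 180°.
Leg 3: -88.3° → -150.5°, shortest Δλ = -62.2° (west) — does not cross 180°.
Leg 4: -150.5° → +65.6°, shortest Δλ = -143.9° (west) — crosses 180°.
Leg 5: +65.6° → +157.7°, shortest Δλ = 92.1° (east) — does not cross 180°.
Total crossings: 2.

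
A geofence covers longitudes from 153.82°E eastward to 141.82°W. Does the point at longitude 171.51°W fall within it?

Band width going east from +153.82° to -141.82°: ((-141.82 − 153.82) mod 360) = 64.36°.
Offset of -171.51° east of the west edge: ((-171.51 − 153.82) mod 360) = 34.67°.
34.67° ≤ 64.36° ⇒ inside.

Yes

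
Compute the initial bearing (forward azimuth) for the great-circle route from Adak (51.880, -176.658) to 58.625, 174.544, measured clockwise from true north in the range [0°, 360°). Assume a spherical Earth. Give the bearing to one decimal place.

326.9°

Δλ = 174.544 − -176.658 = 351.202°; wrapped into (−180°, 180°]: -8.798°.
θ = atan2( sin Δλ · cos φ₂ , cos φ₁ · sin φ₂ − sin φ₁ · cos φ₂ · cos Δλ )
  = atan2(-0.07963, 0.12227) = -33.075° → normalised to [0°, 360°): 326.925°.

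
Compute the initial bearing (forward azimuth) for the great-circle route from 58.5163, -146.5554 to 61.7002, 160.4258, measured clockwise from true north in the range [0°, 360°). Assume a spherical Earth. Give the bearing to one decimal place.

299.8°

Δλ = 160.4258 − -146.5554 = 306.9812°; wrapped into (−180°, 180°]: -53.0188°.
θ = atan2( sin Δλ · cos φ₂ , cos φ₁ · sin φ₂ − sin φ₁ · cos φ₂ · cos Δλ )
  = atan2(-0.37871, 0.21663) = -60.230° → normalised to [0°, 360°): 299.770°.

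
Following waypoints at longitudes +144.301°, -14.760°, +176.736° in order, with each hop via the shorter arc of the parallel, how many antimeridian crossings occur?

Leg 1: +144.301° → -14.760°, shortest Δλ = -159.061° (west) — does not cross 180°.
Leg 2: -14.760° → +176.736°, shortest Δλ = -168.504° (west) — crosses 180°.
Total crossings: 1.

1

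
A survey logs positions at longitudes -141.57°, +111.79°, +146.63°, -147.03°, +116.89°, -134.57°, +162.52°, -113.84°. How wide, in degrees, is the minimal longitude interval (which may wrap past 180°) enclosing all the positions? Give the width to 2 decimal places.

134.37°

Sort the longitudes: -147.03°, -141.57°, -134.57°, -113.84°, +111.79°, +116.89°, +146.63°, +162.52°.
Eastward gaps between consecutive values (wrapping around): 5.46°, 7.00°, 20.73°, 225.63°, 5.10°, 29.74°, 15.89°, 50.45°.
Largest gap = 225.63° ⇒ minimal covering band is its complement: 360° − 225.63° = 134.37°.
Band runs from +111.79° eastward to -113.84°, crossing the antimeridian.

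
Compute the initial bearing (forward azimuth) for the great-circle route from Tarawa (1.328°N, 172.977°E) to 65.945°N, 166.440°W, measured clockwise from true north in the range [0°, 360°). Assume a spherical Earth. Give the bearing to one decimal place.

9.0°

Δλ = -166.440 − 172.977 = -339.417°; wrapped into (−180°, 180°]: 20.583°.
θ = atan2( sin Δλ · cos φ₂ , cos φ₁ · sin φ₂ − sin φ₁ · cos φ₂ · cos Δλ )
  = atan2(0.14330, 0.90407) = 9.007° → normalised to [0°, 360°): 9.007°.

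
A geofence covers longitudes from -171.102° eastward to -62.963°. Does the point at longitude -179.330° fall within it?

No

Band width going east from -171.102° to -62.963°: ((-62.963 − -171.102) mod 360) = 108.139°.
Offset of -179.330° east of the west edge: ((-179.330 − -171.102) mod 360) = 351.772°.
351.772° > 108.139° ⇒ outside.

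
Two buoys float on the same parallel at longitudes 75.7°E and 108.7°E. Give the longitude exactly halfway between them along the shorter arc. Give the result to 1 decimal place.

Signed shortest Δλ from +75.7° to +108.7° is +33.0°.
Midpoint longitude = +75.7° + (+33.0°)/2 = +75.7° + 16.5° = +92.2°.

92.2°E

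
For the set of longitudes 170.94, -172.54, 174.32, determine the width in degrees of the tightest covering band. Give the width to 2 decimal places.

Sort the longitudes: -172.54°, +170.94°, +174.32°.
Eastward gaps between consecutive values (wrapping around): 343.48°, 3.38°, 13.14°.
Largest gap = 343.48° ⇒ minimal covering band is its complement: 360° − 343.48° = 16.52°.
Band runs from +170.94° eastward to -172.54°, crossing the antimeridian.

16.52°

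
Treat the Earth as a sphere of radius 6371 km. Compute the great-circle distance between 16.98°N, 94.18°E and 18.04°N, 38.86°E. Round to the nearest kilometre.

Δλ = 38.86 − 94.18 = -55.32°.
Δφ = 18.04 − 16.98 = 1.06°.
a = sin²(Δφ/2) + cos φ₁ · cos φ₂ · sin²(Δλ/2) = 0.196063.
c = 2·atan2(√a, √(1−a)) = 0.91741 rad → d = 6371·c ≈ 5844.85 km.

5845 km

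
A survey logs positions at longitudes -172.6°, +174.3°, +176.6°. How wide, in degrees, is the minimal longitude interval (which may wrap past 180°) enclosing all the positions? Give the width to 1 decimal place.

Sort the longitudes: -172.6°, +174.3°, +176.6°.
Eastward gaps between consecutive values (wrapping around): 346.9°, 2.3°, 10.8°.
Largest gap = 346.9° ⇒ minimal covering band is its complement: 360° − 346.9° = 13.1°.
Band runs from +174.3° eastward to -172.6°, crossing the antimeridian.

13.1°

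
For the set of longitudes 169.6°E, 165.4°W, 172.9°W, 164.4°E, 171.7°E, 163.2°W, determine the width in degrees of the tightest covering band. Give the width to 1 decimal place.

Sort the longitudes: -172.9°, -165.4°, -163.2°, +164.4°, +169.6°, +171.7°.
Eastward gaps between consecutive values (wrapping around): 7.5°, 2.2°, 327.6°, 5.2°, 2.1°, 15.4°.
Largest gap = 327.6° ⇒ minimal covering band is its complement: 360° − 327.6° = 32.4°.
Band runs from +164.4° eastward to -163.2°, crossing the antimeridian.

32.4°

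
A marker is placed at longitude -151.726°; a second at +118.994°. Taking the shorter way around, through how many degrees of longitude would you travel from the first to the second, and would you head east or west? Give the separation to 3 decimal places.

Raw difference: 118.994 − -151.726 = 270.72°.
Normalise into (−180°, 180°]: 270.72° − 360° = -89.28°.
Negative ⇒ the second point lies to the west; separation 89.280°.

89.280° west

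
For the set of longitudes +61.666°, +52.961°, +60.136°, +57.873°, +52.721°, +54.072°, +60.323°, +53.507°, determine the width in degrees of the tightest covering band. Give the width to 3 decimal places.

Sort the longitudes: +52.721°, +52.961°, +53.507°, +54.072°, +57.873°, +60.136°, +60.323°, +61.666°.
Eastward gaps between consecutive values (wrapping around): 0.240°, 0.546°, 0.565°, 3.801°, 2.263°, 0.187°, 1.343°, 351.055°.
Largest gap = 351.055° ⇒ minimal covering band is its complement: 360° − 351.055° = 8.945°.
Band runs from +52.721° eastward to +61.666°.

8.945°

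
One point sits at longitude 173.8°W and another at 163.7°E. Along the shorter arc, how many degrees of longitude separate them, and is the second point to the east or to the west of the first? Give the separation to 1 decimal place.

Raw difference: 163.7 − -173.8 = 337.5°.
Normalise into (−180°, 180°]: 337.5° − 360° = -22.5°.
Negative ⇒ the second point lies to the west; separation 22.5°.

22.5° west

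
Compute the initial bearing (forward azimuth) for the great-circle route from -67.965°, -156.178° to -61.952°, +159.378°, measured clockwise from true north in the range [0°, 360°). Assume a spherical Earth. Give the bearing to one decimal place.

Δλ = 159.378 − -156.178 = 315.556°; wrapped into (−180°, 180°]: -44.444°.
θ = atan2( sin Δλ · cos φ₂ , cos φ₁ · sin φ₂ − sin φ₁ · cos φ₂ · cos Δλ )
  = atan2(-0.32925, -0.01993) = -93.464° → normalised to [0°, 360°): 266.536°.

266.5°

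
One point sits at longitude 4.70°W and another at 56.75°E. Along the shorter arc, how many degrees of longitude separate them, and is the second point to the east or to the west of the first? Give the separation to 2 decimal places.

61.45° east

Raw difference: 56.75 − -4.70 = 61.45°.
Normalise into (−180°, 180°]: 61.45° stays 61.45°.
Positive ⇒ the second point lies to the east; separation 61.45°.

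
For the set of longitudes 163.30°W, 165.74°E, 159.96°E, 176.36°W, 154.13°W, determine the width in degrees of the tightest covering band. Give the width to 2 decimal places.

45.91°

Sort the longitudes: -176.36°, -163.30°, -154.13°, +159.96°, +165.74°.
Eastward gaps between consecutive values (wrapping around): 13.06°, 9.17°, 314.09°, 5.78°, 17.90°.
Largest gap = 314.09° ⇒ minimal covering band is its complement: 360° − 314.09° = 45.91°.
Band runs from +159.96° eastward to -154.13°, crossing the antimeridian.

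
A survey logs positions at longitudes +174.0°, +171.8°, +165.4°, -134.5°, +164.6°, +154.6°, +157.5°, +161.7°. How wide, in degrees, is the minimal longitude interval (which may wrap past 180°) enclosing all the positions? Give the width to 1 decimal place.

70.9°

Sort the longitudes: -134.5°, +154.6°, +157.5°, +161.7°, +164.6°, +165.4°, +171.8°, +174.0°.
Eastward gaps between consecutive values (wrapping around): 289.1°, 2.9°, 4.2°, 2.9°, 0.8°, 6.4°, 2.2°, 51.5°.
Largest gap = 289.1° ⇒ minimal covering band is its complement: 360° − 289.1° = 70.9°.
Band runs from +154.6° eastward to -134.5°, crossing the antimeridian.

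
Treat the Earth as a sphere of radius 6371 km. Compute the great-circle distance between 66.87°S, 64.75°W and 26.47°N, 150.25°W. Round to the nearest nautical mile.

6753 nmi

Δλ = -150.25 − -64.75 = -85.50°.
Δφ = 26.47 − -66.87 = 93.34°.
a = sin²(Δφ/2) + cos φ₁ · cos φ₂ · sin²(Δλ/2) = 0.691155.
c = 2·atan2(√a, √(1−a)) = 1.96309 rad → d = 6371·c ≈ 12506.86 km ≈ 6753.16 nmi.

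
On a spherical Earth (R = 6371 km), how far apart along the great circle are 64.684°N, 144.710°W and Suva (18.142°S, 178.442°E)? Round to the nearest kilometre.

9729 km

Δλ = 178.442 − -144.710 = 323.152°; wrapped into (−180°, 180°]: -36.848°.
Δφ = -18.142 − 64.684 = -82.826°.
a = sin²(Δφ/2) + cos φ₁ · cos φ₂ · sin²(Δλ/2) = 0.478147.
c = 2·atan2(√a, √(1−a)) = 1.52708 rad → d = 6371·c ≈ 9729.01 km.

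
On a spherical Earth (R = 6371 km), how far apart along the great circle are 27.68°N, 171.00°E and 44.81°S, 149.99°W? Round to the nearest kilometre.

8979 km

Δλ = -149.99 − 171.00 = -320.99°; wrapped into (−180°, 180°]: 39.01°.
Δφ = -44.81 − 27.68 = -72.49°.
a = sin²(Δφ/2) + cos φ₁ · cos φ₂ · sin²(Δλ/2) = 0.419603.
c = 2·atan2(√a, √(1−a)) = 1.40930 rad → d = 6371·c ≈ 8978.66 km.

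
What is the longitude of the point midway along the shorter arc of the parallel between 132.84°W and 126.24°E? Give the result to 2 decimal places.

176.70°E

Signed shortest Δλ from -132.84° to +126.24° is -100.92°.
Midpoint longitude = -132.84° + (-100.92°)/2 = -132.84° − 50.46° = -183.30°.
Normalise into (−180°, 180°]: +176.70°.
(The naïve average (-132.84 + +126.24)/2 = -3.3° is on the wrong side of the globe.)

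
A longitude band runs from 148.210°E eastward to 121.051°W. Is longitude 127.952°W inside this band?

Yes

Band width going east from +148.210° to -121.051°: ((-121.051 − 148.210) mod 360) = 90.739°.
Offset of -127.952° east of the west edge: ((-127.952 − 148.210) mod 360) = 83.838°.
83.838° ≤ 90.739° ⇒ inside.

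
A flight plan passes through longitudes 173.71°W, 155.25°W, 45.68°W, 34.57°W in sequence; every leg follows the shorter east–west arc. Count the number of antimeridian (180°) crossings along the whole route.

0

Leg 1: -173.71° → -155.25°, shortest Δλ = 18.46° (east) — does not cross 180°.
Leg 2: -155.25° → -45.68°, shortest Δλ = 109.57° (east) — does not cross 180°.
Leg 3: -45.68° → -34.57°, shortest Δλ = 11.11° (east) — does not cross 180°.
Total crossings: 0.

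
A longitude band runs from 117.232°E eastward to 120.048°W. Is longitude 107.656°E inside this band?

No

Band width going east from +117.232° to -120.048°: ((-120.048 − 117.232) mod 360) = 122.720°.
Offset of +107.656° east of the west edge: ((107.656 − 117.232) mod 360) = 350.424°.
350.424° > 122.720° ⇒ outside.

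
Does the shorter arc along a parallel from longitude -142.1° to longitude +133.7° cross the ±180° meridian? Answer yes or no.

Yes

Naïve |133.7 − -142.1| = 275.8° > 180°, so the shorter arc goes the other way round — across 180°.
Signed shortest Δλ = ((133.7 − -142.1 + 180) mod 360) − 180 = -84.2°.
Going west by 84.2° from -142.1° passes through 180° before reaching +133.7°.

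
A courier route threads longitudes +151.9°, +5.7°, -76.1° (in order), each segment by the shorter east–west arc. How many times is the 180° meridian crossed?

Leg 1: +151.9° → +5.7°, shortest Δλ = -146.2° (west) — does not cross 180°.
Leg 2: +5.7° → -76.1°, shortest Δλ = -81.8° (west) — does not cross 180°.
Total crossings: 0.

0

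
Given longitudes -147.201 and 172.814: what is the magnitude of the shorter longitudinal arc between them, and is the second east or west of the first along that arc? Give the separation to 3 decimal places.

Raw difference: 172.814 − -147.201 = 320.015°.
Normalise into (−180°, 180°]: 320.015° − 360° = -39.985°.
Negative ⇒ the second point lies to the west; separation 39.985°.

39.985° west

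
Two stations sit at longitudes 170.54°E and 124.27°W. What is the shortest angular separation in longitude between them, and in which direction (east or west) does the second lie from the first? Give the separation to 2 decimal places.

65.19° east

Raw difference: -124.27 − 170.54 = -294.81°.
Normalise into (−180°, 180°]: -294.81° + 360° = 65.19°.
Positive ⇒ the second point lies to the east; separation 65.19°.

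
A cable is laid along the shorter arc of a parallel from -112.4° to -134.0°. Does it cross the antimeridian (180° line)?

Signed shortest Δλ = ((-134.0 − -112.4 + 180) mod 360) − 180 = -21.6°.
Going west by 21.6° from -112.4° reaches -134.0° without touching 180°.

No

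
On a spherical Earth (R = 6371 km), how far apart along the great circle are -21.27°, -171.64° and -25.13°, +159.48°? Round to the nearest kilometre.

2977 km

Δλ = 159.48 − -171.64 = 331.12°; wrapped into (−180°, 180°]: -28.88°.
Δφ = -25.13 − -21.27 = -3.86°.
a = sin²(Δφ/2) + cos φ₁ · cos φ₂ · sin²(Δλ/2) = 0.053597.
c = 2·atan2(√a, √(1−a)) = 0.46726 rad → d = 6371·c ≈ 2976.91 km.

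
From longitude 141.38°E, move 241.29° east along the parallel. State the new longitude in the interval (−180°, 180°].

Start at +141.38°; shift +241.29° → +382.67°.
+382.67° lies outside (−180°, 180°]; subtract 360° → +22.67°.

22.67°E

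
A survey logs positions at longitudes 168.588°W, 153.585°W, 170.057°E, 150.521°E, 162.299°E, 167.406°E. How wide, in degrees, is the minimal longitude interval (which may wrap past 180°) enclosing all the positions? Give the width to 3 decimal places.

55.894°

Sort the longitudes: -168.588°, -153.585°, +150.521°, +162.299°, +167.406°, +170.057°.
Eastward gaps between consecutive values (wrapping around): 15.003°, 304.106°, 11.778°, 5.107°, 2.651°, 21.355°.
Largest gap = 304.106° ⇒ minimal covering band is its complement: 360° − 304.106° = 55.894°.
Band runs from +150.521° eastward to -153.585°, crossing the antimeridian.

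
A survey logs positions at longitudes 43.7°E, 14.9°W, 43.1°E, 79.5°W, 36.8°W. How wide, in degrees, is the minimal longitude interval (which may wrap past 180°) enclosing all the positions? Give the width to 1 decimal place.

123.2°

Sort the longitudes: -79.5°, -36.8°, -14.9°, +43.1°, +43.7°.
Eastward gaps between consecutive values (wrapping around): 42.7°, 21.9°, 58.0°, 0.6°, 236.8°.
Largest gap = 236.8° ⇒ minimal covering band is its complement: 360° − 236.8° = 123.2°.
Band runs from -79.5° eastward to +43.7°.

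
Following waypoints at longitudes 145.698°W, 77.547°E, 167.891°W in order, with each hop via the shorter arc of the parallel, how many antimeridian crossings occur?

2

Leg 1: -145.698° → +77.547°, shortest Δλ = -136.755° (west) — crosses 180°.
Leg 2: +77.547° → -167.891°, shortest Δλ = 114.562° (east) — crosses 180°.
Total crossings: 2.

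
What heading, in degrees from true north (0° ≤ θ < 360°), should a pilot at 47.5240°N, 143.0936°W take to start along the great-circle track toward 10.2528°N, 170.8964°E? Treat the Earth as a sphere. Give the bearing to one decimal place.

241.5°

Δλ = 170.8964 − -143.0936 = 313.9900°; wrapped into (−180°, 180°]: -46.0100°.
θ = atan2( sin Δλ · cos φ₂ , cos φ₁ · sin φ₂ − sin φ₁ · cos φ₂ · cos Δλ )
  = atan2(-0.70797, -0.38389) = -118.468° → normalised to [0°, 360°): 241.532°.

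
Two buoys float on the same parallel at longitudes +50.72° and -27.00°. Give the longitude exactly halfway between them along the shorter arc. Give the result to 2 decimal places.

Signed shortest Δλ from +50.72° to -27.00° is -77.72°.
Midpoint longitude = +50.72° + (-77.72°)/2 = +50.72° − 38.86° = +11.86°.

+11.86°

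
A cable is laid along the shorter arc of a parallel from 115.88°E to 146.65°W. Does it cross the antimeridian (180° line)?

Yes

Naïve |-146.65 − 115.88| = 262.53° > 180°, so the shorter arc goes the other way round — across 180°.
Signed shortest Δλ = ((-146.65 − 115.88 + 180) mod 360) − 180 = 97.47°.
Going east by 97.47° from +115.88° passes through 180° before reaching -146.65°.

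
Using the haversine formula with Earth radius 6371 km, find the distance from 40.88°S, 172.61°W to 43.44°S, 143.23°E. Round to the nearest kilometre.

3608 km

Δλ = 143.23 − -172.61 = 315.84°; wrapped into (−180°, 180°]: -44.16°.
Δφ = -43.44 − -40.88 = -2.56°.
a = sin²(Δφ/2) + cos φ₁ · cos φ₂ · sin²(Δλ/2) = 0.078072.
c = 2·atan2(√a, √(1−a)) = 0.56637 rad → d = 6371·c ≈ 3608.32 km.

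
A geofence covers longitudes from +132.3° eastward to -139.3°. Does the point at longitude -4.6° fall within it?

No

Band width going east from +132.3° to -139.3°: ((-139.3 − 132.3) mod 360) = 88.4°.
Offset of -4.6° east of the west edge: ((-4.6 − 132.3) mod 360) = 223.1°.
223.1° > 88.4° ⇒ outside.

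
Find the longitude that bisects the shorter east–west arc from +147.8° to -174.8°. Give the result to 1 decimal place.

+166.5°

Signed shortest Δλ from +147.8° to -174.8° is +37.4°.
Midpoint longitude = +147.8° + (+37.4°)/2 = +147.8° + 18.7° = +166.5°.
(The naïve average (+147.8 + -174.8)/2 = -13.5° is on the wrong side of the globe.)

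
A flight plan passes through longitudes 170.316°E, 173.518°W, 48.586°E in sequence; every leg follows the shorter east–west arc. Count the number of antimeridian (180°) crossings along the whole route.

Leg 1: +170.316° → -173.518°, shortest Δλ = 16.166° (east) — crosses 180°.
Leg 2: -173.518° → +48.586°, shortest Δλ = -137.896° (west) — crosses 180°.
Total crossings: 2.

2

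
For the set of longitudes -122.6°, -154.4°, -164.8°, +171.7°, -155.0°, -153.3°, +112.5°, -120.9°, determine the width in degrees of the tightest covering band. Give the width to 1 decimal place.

Sort the longitudes: -164.8°, -155.0°, -154.4°, -153.3°, -122.6°, -120.9°, +112.5°, +171.7°.
Eastward gaps between consecutive values (wrapping around): 9.8°, 0.6°, 1.1°, 30.7°, 1.7°, 233.4°, 59.2°, 23.5°.
Largest gap = 233.4° ⇒ minimal covering band is its complement: 360° − 233.4° = 126.6°.
Band runs from +112.5° eastward to -120.9°, crossing the antimeridian.

126.6°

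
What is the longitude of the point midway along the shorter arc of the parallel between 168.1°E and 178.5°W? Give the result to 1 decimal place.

174.8°E

Signed shortest Δλ from +168.1° to -178.5° is +13.4°.
Midpoint longitude = +168.1° + (+13.4°)/2 = +168.1° + 6.7° = +174.8°.
(The naïve average (+168.1 + -178.5)/2 = -5.2° is on the wrong side of the globe.)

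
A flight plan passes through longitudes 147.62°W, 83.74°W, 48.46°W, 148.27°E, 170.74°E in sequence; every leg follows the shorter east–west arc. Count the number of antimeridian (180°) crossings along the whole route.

Leg 1: -147.62° → -83.74°, shortest Δλ = 63.88° (east) — does not cross 180°.
Leg 2: -83.74° → -48.46°, shortest Δλ = 35.28° (east) — does not cross 180°.
Leg 3: -48.46° → +148.27°, shortest Δλ = -163.27° (west) — crosses 180°.
Leg 4: +148.27° → +170.74°, shortest Δλ = 22.47° (east) — does not cross 180°.
Total crossings: 1.

1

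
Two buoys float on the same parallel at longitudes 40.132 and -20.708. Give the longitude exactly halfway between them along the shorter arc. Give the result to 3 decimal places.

+9.712°

Signed shortest Δλ from +40.132° to -20.708° is -60.840°.
Midpoint longitude = +40.132° + (-60.840°)/2 = +40.132° − 30.420° = +9.712°.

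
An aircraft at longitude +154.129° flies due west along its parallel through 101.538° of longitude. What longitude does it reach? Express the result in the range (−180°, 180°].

+52.591°

Start at +154.129°; shift −101.538° → +52.591°.
+52.591° already lies in (−180°, 180°].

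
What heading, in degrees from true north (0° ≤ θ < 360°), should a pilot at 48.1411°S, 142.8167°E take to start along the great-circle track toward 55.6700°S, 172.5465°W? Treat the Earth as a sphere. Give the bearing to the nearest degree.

Δλ = -172.5465 − 142.8167 = -315.3632°; wrapped into (−180°, 180°]: 44.6368°.
θ = atan2( sin Δλ · cos φ₂ , cos φ₁ · sin φ₂ − sin φ₁ · cos φ₂ · cos Δλ )
  = atan2(0.39624, -0.25217) = 122.473° → normalised to [0°, 360°): 122.473°.

122°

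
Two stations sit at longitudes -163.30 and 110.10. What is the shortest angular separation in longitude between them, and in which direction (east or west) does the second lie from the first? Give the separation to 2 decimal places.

86.60° west

Raw difference: 110.10 − -163.30 = 273.4°.
Normalise into (−180°, 180°]: 273.4° − 360° = -86.6°.
Negative ⇒ the second point lies to the west; separation 86.60°.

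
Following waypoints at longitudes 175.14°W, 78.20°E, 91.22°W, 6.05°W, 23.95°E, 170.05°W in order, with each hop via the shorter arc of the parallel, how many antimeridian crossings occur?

Leg 1: -175.14° → +78.20°, shortest Δλ = -106.66° (west) — crosses 180°.
Leg 2: +78.20° → -91.22°, shortest Δλ = -169.42° (west) — does not cross 180°.
Leg 3: -91.22° → -6.05°, shortest Δλ = 85.17° (east) — does not cross 180°.
Leg 4: -6.05° → +23.95°, shortest Δλ = 30.0° (east) — does not cross 180°.
Leg 5: +23.95° → -170.05°, shortest Δλ = 166.0° (east) — crosses 180°.
Total crossings: 2.

2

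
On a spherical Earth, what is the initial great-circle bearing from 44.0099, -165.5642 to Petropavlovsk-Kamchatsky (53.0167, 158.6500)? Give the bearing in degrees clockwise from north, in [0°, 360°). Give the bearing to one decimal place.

303.8°

Δλ = 158.6500 − -165.5642 = 324.2142°; wrapped into (−180°, 180°]: -35.7858°.
θ = atan2( sin Δλ · cos φ₂ , cos φ₁ · sin φ₂ − sin φ₁ · cos φ₂ · cos Δλ )
  = atan2(-0.35178, 0.23546) = -56.204° → normalised to [0°, 360°): 303.796°.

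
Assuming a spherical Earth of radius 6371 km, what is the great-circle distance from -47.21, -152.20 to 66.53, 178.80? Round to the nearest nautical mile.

6958 nmi

Δλ = 178.80 − -152.20 = 331.00°; wrapped into (−180°, 180°]: -29.00°.
Δφ = 66.53 − -47.21 = 113.74°.
a = sin²(Δφ/2) + cos φ₁ · cos φ₂ · sin²(Δλ/2) = 0.718254.
c = 2·atan2(√a, √(1−a)) = 2.02251 rad → d = 6371·c ≈ 12885.41 km ≈ 6957.57 nmi.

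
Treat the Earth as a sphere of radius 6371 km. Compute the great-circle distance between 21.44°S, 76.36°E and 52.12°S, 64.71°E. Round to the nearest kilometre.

3556 km

Δλ = 64.71 − 76.36 = -11.65°.
Δφ = -52.12 − -21.44 = -30.68°.
a = sin²(Δφ/2) + cos φ₁ · cos φ₂ · sin²(Δλ/2) = 0.075872.
c = 2·atan2(√a, √(1−a)) = 0.55811 rad → d = 6371·c ≈ 3555.73 km.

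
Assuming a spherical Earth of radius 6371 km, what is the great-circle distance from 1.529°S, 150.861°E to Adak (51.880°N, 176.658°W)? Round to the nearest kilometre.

Δλ = -176.658 − 150.861 = -327.519°; wrapped into (−180°, 180°]: 32.481°.
Δφ = 51.880 − -1.529 = 53.409°.
a = sin²(Δφ/2) + cos φ₁ · cos φ₂ · sin²(Δλ/2) = 0.250217.
c = 2·atan2(√a, √(1−a)) = 1.04770 rad → d = 6371·c ≈ 6674.88 km.

6675 km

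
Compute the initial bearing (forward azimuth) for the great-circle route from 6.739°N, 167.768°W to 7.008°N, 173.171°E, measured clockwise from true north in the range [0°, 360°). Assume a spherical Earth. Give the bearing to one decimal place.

272.0°

Δλ = 173.171 − -167.768 = 340.939°; wrapped into (−180°, 180°]: -19.061°.
θ = atan2( sin Δλ · cos φ₂ , cos φ₁ · sin φ₂ − sin φ₁ · cos φ₂ · cos Δλ )
  = atan2(-0.32413, 0.01108) = -88.042° → normalised to [0°, 360°): 271.958°.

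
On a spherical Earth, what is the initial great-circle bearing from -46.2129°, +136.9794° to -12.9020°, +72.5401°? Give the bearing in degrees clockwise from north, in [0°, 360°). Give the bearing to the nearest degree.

Δλ = 72.5401 − 136.9794 = -64.4393°.
θ = atan2( sin Δλ · cos φ₂ , cos φ₁ · sin φ₂ − sin φ₁ · cos φ₂ · cos Δλ )
  = atan2(-0.87935, 0.14911) = -80.376° → normalised to [0°, 360°): 279.624°.

280°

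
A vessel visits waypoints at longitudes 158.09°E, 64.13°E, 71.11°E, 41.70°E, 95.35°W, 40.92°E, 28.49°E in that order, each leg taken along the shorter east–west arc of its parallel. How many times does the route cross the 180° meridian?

Leg 1: +158.09° → +64.13°, shortest Δλ = -93.96° (west) — does not cross 180°.
Leg 2: +64.13° → +71.11°, shortest Δλ = 6.98° (east) — does not cross 180°.
Leg 3: +71.11° → +41.70°, shortest Δλ = -29.41° (west) — does not cross 180°.
Leg 4: +41.70° → -95.35°, shortest Δλ = -137.05° (west) — does not cross 180°.
Leg 5: -95.35° → +40.92°, shortest Δλ = 136.27° (east) — does not cross 180°.
Leg 6: +40.92° → +28.49°, shortest Δλ = -12.43° (west) — does not cross 180°.
Total crossings: 0.

0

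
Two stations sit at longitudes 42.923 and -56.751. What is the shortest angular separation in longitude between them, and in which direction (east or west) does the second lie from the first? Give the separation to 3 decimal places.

99.674° west

Raw difference: -56.751 − 42.923 = -99.674°.
Normalise into (−180°, 180°]: -99.674° stays -99.674°.
Negative ⇒ the second point lies to the west; separation 99.674°.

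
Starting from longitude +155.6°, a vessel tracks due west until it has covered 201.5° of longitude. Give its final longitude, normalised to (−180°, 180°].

Start at +155.6°; shift −201.5° → -45.9°.
-45.9° already lies in (−180°, 180°].

-45.9°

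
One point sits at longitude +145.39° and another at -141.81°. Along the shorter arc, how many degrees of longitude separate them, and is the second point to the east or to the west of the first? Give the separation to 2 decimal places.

72.80° east

Raw difference: -141.81 − 145.39 = -287.2°.
Normalise into (−180°, 180°]: -287.2° + 360° = 72.8°.
Positive ⇒ the second point lies to the east; separation 72.80°.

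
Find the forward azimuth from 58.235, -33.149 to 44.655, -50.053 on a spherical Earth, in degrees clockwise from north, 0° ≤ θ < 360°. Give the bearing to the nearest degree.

225°

Δλ = -50.053 − -33.149 = -16.904°.
θ = atan2( sin Δλ · cos φ₂ , cos φ₁ · sin φ₂ − sin φ₁ · cos φ₂ · cos Δλ )
  = atan2(-0.20684, -0.20867) = -135.253° → normalised to [0°, 360°): 224.747°.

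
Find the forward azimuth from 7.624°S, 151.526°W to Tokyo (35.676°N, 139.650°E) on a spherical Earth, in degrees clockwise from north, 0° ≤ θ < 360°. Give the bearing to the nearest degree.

309°

Δλ = 139.650 − -151.526 = 291.176°; wrapped into (−180°, 180°]: -68.824°.
θ = atan2( sin Δλ · cos φ₂ , cos φ₁ · sin φ₂ − sin φ₁ · cos φ₂ · cos Δλ )
  = atan2(-0.75748, 0.61698) = -50.837° → normalised to [0°, 360°): 309.163°.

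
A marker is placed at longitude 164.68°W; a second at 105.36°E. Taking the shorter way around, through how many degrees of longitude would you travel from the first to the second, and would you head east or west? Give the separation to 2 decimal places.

Raw difference: 105.36 − -164.68 = 270.04°.
Normalise into (−180°, 180°]: 270.04° − 360° = -89.96°.
Negative ⇒ the second point lies to the west; separation 89.96°.

89.96° west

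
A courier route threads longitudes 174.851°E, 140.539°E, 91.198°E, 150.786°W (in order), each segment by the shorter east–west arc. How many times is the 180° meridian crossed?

1

Leg 1: +174.851° → +140.539°, shortest Δλ = -34.312° (west) — does not cross 180°.
Leg 2: +140.539° → +91.198°, shortest Δλ = -49.341° (west) — does not cross 180°.
Leg 3: +91.198° → -150.786°, shortest Δλ = 118.016° (east) — crosses 180°.
Total crossings: 1.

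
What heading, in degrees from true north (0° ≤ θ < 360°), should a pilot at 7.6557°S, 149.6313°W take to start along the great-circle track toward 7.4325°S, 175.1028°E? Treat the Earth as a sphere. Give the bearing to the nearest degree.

268°

Δλ = 175.1028 − -149.6313 = 324.7341°; wrapped into (−180°, 180°]: -35.2659°.
θ = atan2( sin Δλ · cos φ₂ , cos φ₁ · sin φ₂ − sin φ₁ · cos φ₂ · cos Δλ )
  = atan2(-0.57252, -0.02035) = -92.035° → normalised to [0°, 360°): 267.965°.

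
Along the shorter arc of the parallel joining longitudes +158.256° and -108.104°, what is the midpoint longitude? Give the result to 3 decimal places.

Signed shortest Δλ from +158.256° to -108.104° is +93.640°.
Midpoint longitude = +158.256° + (+93.640°)/2 = +158.256° + 46.820° = +205.076°.
Normalise into (−180°, 180°]: -154.924°.
(The naïve average (+158.256 + -108.104)/2 = 25.076° is on the wrong side of the globe.)

-154.924°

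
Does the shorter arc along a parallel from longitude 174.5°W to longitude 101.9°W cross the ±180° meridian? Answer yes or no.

No

Signed shortest Δλ = ((-101.9 − -174.5 + 180) mod 360) − 180 = 72.6°.
Going east by 72.6° from -174.5° reaches -101.9° without touching 180°.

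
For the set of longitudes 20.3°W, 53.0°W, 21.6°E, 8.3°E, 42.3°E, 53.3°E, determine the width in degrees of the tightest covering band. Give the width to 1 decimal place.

Sort the longitudes: -53.0°, -20.3°, +8.3°, +21.6°, +42.3°, +53.3°.
Eastward gaps between consecutive values (wrapping around): 32.7°, 28.6°, 13.3°, 20.7°, 11.0°, 253.7°.
Largest gap = 253.7° ⇒ minimal covering band is its complement: 360° − 253.7° = 106.3°.
Band runs from -53.0° eastward to +53.3°.

106.3°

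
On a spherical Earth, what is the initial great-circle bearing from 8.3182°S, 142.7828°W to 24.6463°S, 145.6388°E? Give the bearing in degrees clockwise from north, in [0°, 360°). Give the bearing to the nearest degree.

Δλ = 145.6388 − -142.7828 = 288.4216°; wrapped into (−180°, 180°]: -71.5784°.
θ = atan2( sin Δλ · cos φ₂ , cos φ₁ · sin φ₂ − sin φ₁ · cos φ₂ · cos Δλ )
  = atan2(-0.86232, -0.37108) = -113.283° → normalised to [0°, 360°): 246.717°.

247°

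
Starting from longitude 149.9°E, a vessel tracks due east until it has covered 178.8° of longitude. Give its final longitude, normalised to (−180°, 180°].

Start at +149.9°; shift +178.8° → +328.7°.
+328.7° lies outside (−180°, 180°]; subtract 360° → -31.3°.

31.3°W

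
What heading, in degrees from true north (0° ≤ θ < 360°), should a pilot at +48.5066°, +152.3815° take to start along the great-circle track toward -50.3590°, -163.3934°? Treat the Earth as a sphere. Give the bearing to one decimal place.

Δλ = -163.3934 − 152.3815 = -315.7749°; wrapped into (−180°, 180°]: 44.2251°.
θ = atan2( sin Δλ · cos φ₂ , cos φ₁ · sin φ₂ − sin φ₁ · cos φ₂ · cos Δλ )
  = atan2(0.44497, -0.85263) = 152.441° → normalised to [0°, 360°): 152.441°.

152.4°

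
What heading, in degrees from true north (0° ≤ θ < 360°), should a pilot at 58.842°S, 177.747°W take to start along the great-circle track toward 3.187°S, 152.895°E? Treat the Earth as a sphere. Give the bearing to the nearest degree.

326°

Δλ = 152.895 − -177.747 = 330.642°; wrapped into (−180°, 180°]: -29.358°.
θ = atan2( sin Δλ · cos φ₂ , cos φ₁ · sin φ₂ − sin φ₁ · cos φ₂ · cos Δλ )
  = atan2(-0.48951, 0.71593) = -34.362° → normalised to [0°, 360°): 325.638°.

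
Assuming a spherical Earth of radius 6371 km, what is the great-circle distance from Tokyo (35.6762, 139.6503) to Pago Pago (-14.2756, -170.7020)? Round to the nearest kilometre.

7621 km

Δλ = -170.7020 − 139.6503 = -310.3523°; wrapped into (−180°, 180°]: 49.6477°.
Δφ = -14.2756 − 35.6762 = -49.9518°.
a = sin²(Δφ/2) + cos φ₁ · cos φ₂ · sin²(Δλ/2) = 0.317041.
c = 2·atan2(√a, √(1−a)) = 1.19618 rad → d = 6371·c ≈ 7620.85 km.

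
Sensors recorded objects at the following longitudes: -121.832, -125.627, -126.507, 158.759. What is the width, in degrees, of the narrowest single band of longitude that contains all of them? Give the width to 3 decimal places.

Sort the longitudes: -126.507°, -125.627°, -121.832°, +158.759°.
Eastward gaps between consecutive values (wrapping around): 0.880°, 3.795°, 280.591°, 74.734°.
Largest gap = 280.591° ⇒ minimal covering band is its complement: 360° − 280.591° = 79.409°.
Band runs from +158.759° eastward to -121.832°, crossing the antimeridian.

79.409°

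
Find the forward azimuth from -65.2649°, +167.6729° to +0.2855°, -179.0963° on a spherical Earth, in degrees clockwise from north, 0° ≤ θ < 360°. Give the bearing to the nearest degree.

Δλ = -179.0963 − 167.6729 = -346.7692°; wrapped into (−180°, 180°]: 13.2308°.
θ = atan2( sin Δλ · cos φ₂ , cos φ₁ · sin φ₂ − sin φ₁ · cos φ₂ · cos Δλ )
  = atan2(0.22887, 0.88622) = 14.481° → normalised to [0°, 360°): 14.481°.

14°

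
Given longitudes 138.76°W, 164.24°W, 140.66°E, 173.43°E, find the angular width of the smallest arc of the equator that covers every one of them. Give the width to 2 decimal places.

Sort the longitudes: -164.24°, -138.76°, +140.66°, +173.43°.
Eastward gaps between consecutive values (wrapping around): 25.48°, 279.42°, 32.77°, 22.33°.
Largest gap = 279.42° ⇒ minimal covering band is its complement: 360° − 279.42° = 80.58°.
Band runs from +140.66° eastward to -138.76°, crossing the antimeridian.

80.58°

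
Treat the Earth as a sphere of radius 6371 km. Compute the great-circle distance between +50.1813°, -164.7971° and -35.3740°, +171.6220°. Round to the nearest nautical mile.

Δλ = 171.6220 − -164.7971 = 336.4191°; wrapped into (−180°, 180°]: -23.5809°.
Δφ = -35.3740 − 50.1813 = -85.5553°.
a = sin²(Δφ/2) + cos φ₁ · cos φ₂ · sin²(Δλ/2) = 0.483052.
c = 2·atan2(√a, √(1−a)) = 1.53689 rad → d = 6371·c ≈ 9791.55 km ≈ 5287.01 nmi.

5287 nmi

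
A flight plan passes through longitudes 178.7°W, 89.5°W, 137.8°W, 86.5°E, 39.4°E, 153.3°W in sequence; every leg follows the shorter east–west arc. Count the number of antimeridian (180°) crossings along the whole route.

Leg 1: -178.7° → -89.5°, shortest Δλ = 89.2° (east) — does not cross 180°.
Leg 2: -89.5° → -137.8°, shortest Δλ = -48.3° (west) — does not cross 180°.
Leg 3: -137.8° → +86.5°, shortest Δλ = -135.7° (west) — crosses 180°.
Leg 4: +86.5° → +39.4°, shortest Δλ = -47.1° (west) — does not cross 180°.
Leg 5: +39.4° → -153.3°, shortest Δλ = 167.3° (east) — crosses 180°.
Total crossings: 2.

2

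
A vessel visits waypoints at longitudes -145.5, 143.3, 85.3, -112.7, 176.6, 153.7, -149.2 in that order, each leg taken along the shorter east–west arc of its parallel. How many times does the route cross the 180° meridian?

Leg 1: -145.5° → +143.3°, shortest Δλ = -71.2° (west) — crosses 180°.
Leg 2: +143.3° → +85.3°, shortest Δλ = -58.0° (west) — does not cross 180°.
Leg 3: +85.3° → -112.7°, shortest Δλ = 162.0° (east) — crosses 180°.
Leg 4: -112.7° → +176.6°, shortest Δλ = -70.7° (west) — crosses 180°.
Leg 5: +176.6° → +153.7°, shortest Δλ = -22.9° (west) — does not cross 180°.
Leg 6: +153.7° → -149.2°, shortest Δλ = 57.1° (east) — crosses 180°.
Total crossings: 4.

4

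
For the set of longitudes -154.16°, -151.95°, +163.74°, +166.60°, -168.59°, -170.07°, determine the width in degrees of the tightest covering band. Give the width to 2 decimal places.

44.31°

Sort the longitudes: -170.07°, -168.59°, -154.16°, -151.95°, +163.74°, +166.60°.
Eastward gaps between consecutive values (wrapping around): 1.48°, 14.43°, 2.21°, 315.69°, 2.86°, 23.33°.
Largest gap = 315.69° ⇒ minimal covering band is its complement: 360° − 315.69° = 44.31°.
Band runs from +163.74° eastward to -151.95°, crossing the antimeridian.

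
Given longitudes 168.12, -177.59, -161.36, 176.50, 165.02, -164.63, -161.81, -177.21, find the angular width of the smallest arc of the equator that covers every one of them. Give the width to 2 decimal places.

33.62°

Sort the longitudes: -177.59°, -177.21°, -164.63°, -161.81°, -161.36°, +165.02°, +168.12°, +176.50°.
Eastward gaps between consecutive values (wrapping around): 0.38°, 12.58°, 2.82°, 0.45°, 326.38°, 3.10°, 8.38°, 5.91°.
Largest gap = 326.38° ⇒ minimal covering band is its complement: 360° − 326.38° = 33.62°.
Band runs from +165.02° eastward to -161.36°, crossing the antimeridian.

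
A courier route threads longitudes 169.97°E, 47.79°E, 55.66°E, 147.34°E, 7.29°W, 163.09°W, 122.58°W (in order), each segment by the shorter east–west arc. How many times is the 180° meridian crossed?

0

Leg 1: +169.97° → +47.79°, shortest Δλ = -122.18° (west) — does not cross 180°.
Leg 2: +47.79° → +55.66°, shortest Δλ = 7.87° (east) — does not cross 180°.
Leg 3: +55.66° → +147.34°, shortest Δλ = 91.68° (east) — does not cross 180°.
Leg 4: +147.34° → -7.29°, shortest Δλ = -154.63° (west) — does not cross 180°.
Leg 5: -7.29° → -163.09°, shortest Δλ = -155.8° (west) — does not cross 180°.
Leg 6: -163.09° → -122.58°, shortest Δλ = 40.51° (east) — does not cross 180°.
Total crossings: 0.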